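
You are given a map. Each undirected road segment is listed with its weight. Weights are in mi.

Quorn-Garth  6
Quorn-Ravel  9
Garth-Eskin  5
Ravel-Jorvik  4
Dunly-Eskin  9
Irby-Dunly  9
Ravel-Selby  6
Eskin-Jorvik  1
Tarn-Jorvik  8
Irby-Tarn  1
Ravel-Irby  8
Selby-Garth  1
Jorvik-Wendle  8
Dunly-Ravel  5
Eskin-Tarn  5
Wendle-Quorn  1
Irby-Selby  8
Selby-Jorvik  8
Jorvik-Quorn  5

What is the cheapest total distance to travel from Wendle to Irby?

Compare a few routes:
Wendle - Jorvik - Eskin - Tarn - Irby: 8+1+5+1 = 15
Wendle - Quorn - Jorvik - Eskin - Tarn - Irby: 1+5+1+5+1 = 13
Wendle - Quorn - Jorvik - Tarn - Irby: 1+5+8+1 = 15
The minimum is 13 mi via Wendle - Quorn - Jorvik - Eskin - Tarn - Irby.

13 mi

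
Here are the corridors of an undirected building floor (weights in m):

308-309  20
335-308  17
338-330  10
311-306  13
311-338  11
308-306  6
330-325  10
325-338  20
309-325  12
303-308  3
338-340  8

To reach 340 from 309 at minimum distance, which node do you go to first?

325

Candidate routes:
309–308–306–311–338–340: 20+6+13+11+8 = 58
309–325–338–340: 12+20+8 = 40
Cheapest is 309–325–338–340 at 40 m.
So from 309 the first move is to 325.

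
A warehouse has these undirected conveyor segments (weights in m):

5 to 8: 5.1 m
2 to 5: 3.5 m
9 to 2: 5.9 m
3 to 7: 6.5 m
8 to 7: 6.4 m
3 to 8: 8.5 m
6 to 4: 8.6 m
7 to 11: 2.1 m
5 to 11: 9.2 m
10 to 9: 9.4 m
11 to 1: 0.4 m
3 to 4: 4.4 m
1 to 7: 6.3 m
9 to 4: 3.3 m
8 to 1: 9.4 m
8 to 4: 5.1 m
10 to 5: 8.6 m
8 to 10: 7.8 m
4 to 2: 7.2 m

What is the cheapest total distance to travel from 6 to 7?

Shortest distances from 6:
6: 0
4: 8.6  (via 6)
9: 11.9  (via 4)
3: 13  (via 4)
8: 13.7  (via 4)
2: 15.8  (via 4)
5: 18.8  (via 8)
7: 19.5  (via 3)
Shortest route: 6 → 4 → 3 → 7 = 19.5 m.

19.5 m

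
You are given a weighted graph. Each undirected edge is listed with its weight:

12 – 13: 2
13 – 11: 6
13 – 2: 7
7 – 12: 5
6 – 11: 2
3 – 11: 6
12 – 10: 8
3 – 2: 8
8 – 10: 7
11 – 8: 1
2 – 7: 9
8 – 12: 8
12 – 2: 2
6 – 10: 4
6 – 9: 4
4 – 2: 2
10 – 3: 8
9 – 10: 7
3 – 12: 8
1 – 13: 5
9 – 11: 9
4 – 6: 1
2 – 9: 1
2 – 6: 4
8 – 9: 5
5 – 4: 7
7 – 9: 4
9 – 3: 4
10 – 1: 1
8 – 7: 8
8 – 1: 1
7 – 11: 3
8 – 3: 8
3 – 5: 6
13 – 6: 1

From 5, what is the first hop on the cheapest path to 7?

Candidate routes:
5–3–11–7: 6+6+3 = 15
5–4–6–11–7: 7+1+2+3 = 13
5–3–9–7: 6+4+4 = 14
5–4–2–9–7: 7+2+1+4 = 14
The minimum is 13 via 5–4–6–11–7.
So from 5 the first move is to 4.

4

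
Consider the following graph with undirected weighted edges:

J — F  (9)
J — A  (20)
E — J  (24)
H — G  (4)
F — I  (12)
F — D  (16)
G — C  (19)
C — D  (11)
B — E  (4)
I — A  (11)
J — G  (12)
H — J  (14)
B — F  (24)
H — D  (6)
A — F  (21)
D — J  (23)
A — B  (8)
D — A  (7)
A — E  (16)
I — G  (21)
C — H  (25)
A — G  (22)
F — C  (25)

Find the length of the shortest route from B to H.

Settle nodes by increasing distance from B:
B: 0
E: 4  (via B)
A: 8  (via B)
D: 15  (via A)
I: 19  (via A)
H: 21  (via D)
Shortest route: B → A → D → H = 21.

21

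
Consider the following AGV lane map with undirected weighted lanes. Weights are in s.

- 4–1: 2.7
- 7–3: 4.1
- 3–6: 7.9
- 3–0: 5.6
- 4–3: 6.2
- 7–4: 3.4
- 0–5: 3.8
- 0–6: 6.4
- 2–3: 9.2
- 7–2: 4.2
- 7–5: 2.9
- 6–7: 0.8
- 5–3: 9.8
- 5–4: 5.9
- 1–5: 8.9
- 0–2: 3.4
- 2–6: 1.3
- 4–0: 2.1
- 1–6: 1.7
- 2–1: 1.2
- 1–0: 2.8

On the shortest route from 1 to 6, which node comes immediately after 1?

Enumerating some paths:
1 → 6: 1.7 = 1.7
1 → 2 → 6: 1.2+1.3 = 2.5
Cheapest is 1 → 6 at 1.7 s.
So from 1 the first move is to 6.

6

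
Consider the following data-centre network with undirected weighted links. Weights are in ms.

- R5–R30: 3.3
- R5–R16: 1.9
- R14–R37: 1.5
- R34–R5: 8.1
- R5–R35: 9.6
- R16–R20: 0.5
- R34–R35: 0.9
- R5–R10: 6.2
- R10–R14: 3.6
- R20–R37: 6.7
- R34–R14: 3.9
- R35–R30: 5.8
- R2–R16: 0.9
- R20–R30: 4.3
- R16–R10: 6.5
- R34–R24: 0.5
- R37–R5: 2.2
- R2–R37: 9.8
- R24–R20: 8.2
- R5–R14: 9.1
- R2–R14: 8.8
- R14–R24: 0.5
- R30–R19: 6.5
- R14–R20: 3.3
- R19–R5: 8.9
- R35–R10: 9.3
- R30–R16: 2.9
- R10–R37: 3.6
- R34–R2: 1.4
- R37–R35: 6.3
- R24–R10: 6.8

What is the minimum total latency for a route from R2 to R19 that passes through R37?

15 ms

Shortest R2→R37: R2–R34–R24–R14–R37 = 3.9
Best R37 to R19: R37–R5–R19 costing 11.1
Total via R37: 3.9 + 11.1 = 15 ms.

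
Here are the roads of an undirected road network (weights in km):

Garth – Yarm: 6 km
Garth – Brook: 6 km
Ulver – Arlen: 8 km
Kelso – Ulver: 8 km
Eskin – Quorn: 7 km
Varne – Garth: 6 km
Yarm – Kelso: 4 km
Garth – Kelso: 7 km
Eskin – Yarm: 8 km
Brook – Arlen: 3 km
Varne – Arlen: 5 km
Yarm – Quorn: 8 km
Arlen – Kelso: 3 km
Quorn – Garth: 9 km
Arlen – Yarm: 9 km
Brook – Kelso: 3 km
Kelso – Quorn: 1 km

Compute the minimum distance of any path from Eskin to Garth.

Shortest distances from Eskin:
Eskin: 0
Quorn: 7  (via Eskin)
Yarm: 8  (via Eskin)
Kelso: 8  (via Quorn)
Arlen: 11  (via Kelso)
Brook: 11  (via Kelso)
Garth: 14  (via Yarm)
Shortest route: Eskin → Yarm → Garth = 14 km.

14 km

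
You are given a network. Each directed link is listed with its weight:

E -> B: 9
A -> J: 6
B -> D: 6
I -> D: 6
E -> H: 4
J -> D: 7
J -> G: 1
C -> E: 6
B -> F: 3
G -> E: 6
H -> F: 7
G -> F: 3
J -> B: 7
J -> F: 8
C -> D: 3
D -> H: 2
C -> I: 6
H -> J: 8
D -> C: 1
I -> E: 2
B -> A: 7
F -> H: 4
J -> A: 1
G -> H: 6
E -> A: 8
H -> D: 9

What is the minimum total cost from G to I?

Settle nodes by increasing distance from G:
G: 0
F: 3  (via G)
E: 6  (via G)
H: 6  (via G)
A: 14  (via E)
J: 14  (via H)
B: 15  (via E)
D: 15  (via H)
C: 16  (via D)
I: 22  (via C)
Shortest route: G–H–D–C–I = 22.

22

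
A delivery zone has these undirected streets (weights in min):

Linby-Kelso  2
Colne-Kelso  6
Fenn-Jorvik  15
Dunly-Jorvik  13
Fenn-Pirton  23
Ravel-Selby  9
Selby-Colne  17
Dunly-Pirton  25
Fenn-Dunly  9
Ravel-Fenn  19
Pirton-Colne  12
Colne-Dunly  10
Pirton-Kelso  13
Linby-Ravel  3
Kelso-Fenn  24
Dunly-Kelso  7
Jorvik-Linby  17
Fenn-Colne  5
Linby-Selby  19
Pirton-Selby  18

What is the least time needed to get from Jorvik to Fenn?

Enumerating some paths:
Jorvik - Fenn: 15 = 15
Jorvik - Dunly - Fenn: 13+9 = 22
Cheapest is Jorvik - Fenn at 15 min.

15 min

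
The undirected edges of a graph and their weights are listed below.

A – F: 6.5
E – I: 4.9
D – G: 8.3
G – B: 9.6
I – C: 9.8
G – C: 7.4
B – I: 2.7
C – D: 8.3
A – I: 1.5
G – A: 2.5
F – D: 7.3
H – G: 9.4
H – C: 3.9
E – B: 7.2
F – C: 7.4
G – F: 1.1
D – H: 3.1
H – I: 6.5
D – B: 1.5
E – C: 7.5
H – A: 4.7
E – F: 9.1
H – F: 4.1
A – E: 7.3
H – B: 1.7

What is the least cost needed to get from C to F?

7.4

Settle nodes by increasing distance from C:
C: 0
H: 3.9  (via C)
B: 5.6  (via H)
D: 7  (via H)
F: 7.4  (via C)
Shortest route: C–F = 7.4.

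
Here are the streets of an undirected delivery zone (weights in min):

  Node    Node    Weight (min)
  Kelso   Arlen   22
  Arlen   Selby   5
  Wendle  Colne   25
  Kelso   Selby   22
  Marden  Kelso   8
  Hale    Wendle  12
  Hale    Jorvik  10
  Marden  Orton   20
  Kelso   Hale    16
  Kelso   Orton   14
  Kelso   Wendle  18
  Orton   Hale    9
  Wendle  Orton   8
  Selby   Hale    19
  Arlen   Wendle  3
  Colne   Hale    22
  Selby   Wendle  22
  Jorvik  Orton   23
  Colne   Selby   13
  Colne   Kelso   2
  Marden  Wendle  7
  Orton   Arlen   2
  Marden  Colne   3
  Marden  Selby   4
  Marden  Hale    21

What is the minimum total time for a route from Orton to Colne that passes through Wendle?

Best Orton to Wendle: Orton → Arlen → Wendle costing 5
Best Wendle to Colne: Wendle → Marden → Colne costing 10
Total via Wendle: 5 + 10 = 15 min.

15 min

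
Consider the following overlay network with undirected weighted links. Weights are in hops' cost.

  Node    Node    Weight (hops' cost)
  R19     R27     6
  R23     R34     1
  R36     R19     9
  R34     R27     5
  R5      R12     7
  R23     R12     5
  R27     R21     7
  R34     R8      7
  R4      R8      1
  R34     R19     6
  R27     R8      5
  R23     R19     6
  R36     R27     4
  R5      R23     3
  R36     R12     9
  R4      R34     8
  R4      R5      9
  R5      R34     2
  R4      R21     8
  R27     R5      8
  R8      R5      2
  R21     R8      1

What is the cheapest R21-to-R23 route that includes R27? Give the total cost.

12 hops' cost

Best R21 to R27: R21 → R8 → R27 costing 6
Best R27 to R23: R27 → R34 → R23 costing 6
Total via R27: 6 + 6 = 12 hops' cost.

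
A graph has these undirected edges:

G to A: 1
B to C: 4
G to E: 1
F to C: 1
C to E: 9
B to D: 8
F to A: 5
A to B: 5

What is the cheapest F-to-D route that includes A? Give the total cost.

18

Shortest F→A: F–A = 5
Shortest A→D: A–B–D = 13
Total via A: 5 + 13 = 18.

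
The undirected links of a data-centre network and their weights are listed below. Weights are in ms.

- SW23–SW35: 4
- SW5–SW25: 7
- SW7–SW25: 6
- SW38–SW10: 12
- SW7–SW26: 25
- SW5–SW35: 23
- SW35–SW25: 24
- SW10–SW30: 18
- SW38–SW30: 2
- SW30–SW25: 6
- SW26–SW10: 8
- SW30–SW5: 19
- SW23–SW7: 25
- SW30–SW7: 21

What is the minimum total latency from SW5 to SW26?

Enumerating some paths:
SW5 → SW25 → SW30 → SW38 → SW10 → SW26: 7+6+2+12+8 = 35
SW5 → SW25 → SW7 → SW26: 7+6+25 = 38
The minimum is 35 ms via SW5 → SW25 → SW30 → SW38 → SW10 → SW26.

35 ms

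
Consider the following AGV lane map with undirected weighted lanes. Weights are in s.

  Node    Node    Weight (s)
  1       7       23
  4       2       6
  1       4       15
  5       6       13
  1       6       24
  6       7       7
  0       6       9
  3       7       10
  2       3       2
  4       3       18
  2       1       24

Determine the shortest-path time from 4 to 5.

Running Dijkstra from 4:
4: 0
2: 6  (via 4)
3: 8  (via 2)
1: 15  (via 4)
7: 18  (via 3)
6: 25  (via 7)
0: 34  (via 6)
5: 38  (via 6)
Shortest route: 4 → 2 → 3 → 7 → 6 → 5 = 38 s.

38 s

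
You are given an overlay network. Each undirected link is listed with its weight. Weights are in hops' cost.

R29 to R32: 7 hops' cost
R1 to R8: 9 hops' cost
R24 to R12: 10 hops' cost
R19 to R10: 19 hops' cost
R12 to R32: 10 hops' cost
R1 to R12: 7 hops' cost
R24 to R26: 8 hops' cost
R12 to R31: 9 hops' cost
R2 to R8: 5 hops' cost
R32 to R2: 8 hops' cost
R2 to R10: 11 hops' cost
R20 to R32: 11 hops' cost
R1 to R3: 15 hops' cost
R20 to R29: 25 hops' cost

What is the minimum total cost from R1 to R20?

Shortest distances from R1:
R1: 0
R12: 7  (via R1)
R8: 9  (via R1)
R2: 14  (via R8)
R3: 15  (via R1)
R31: 16  (via R12)
R24: 17  (via R12)
R32: 17  (via R12)
R29: 24  (via R32)
R26: 25  (via R24)
R10: 25  (via R2)
R20: 28  (via R32)
Shortest route: R1 → R12 → R32 → R20 = 28 hops' cost.

28 hops' cost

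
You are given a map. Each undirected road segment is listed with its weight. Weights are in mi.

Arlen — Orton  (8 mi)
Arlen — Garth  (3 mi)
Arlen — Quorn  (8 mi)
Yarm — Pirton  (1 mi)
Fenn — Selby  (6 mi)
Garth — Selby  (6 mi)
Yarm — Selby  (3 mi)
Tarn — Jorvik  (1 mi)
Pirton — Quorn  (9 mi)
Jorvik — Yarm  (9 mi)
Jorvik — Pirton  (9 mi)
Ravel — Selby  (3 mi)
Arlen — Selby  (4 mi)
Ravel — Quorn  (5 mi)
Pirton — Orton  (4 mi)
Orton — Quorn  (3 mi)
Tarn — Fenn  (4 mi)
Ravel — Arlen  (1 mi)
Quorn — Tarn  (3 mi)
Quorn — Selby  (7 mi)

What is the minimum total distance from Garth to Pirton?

10 mi

Shortest distances from Garth:
Garth: 0
Arlen: 3  (via Garth)
Ravel: 4  (via Arlen)
Selby: 6  (via Garth)
Yarm: 9  (via Selby)
Quorn: 9  (via Ravel)
Pirton: 10  (via Yarm)
Shortest route: Garth–Selby–Yarm–Pirton = 10 mi.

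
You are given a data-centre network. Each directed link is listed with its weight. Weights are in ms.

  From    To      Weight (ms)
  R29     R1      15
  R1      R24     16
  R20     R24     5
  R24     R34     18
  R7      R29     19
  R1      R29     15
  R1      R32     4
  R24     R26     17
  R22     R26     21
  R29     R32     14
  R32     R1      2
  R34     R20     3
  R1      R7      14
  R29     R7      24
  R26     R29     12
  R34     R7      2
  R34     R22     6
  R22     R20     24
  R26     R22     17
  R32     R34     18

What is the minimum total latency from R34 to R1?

36 ms

Enumerating some paths:
R34 - R7 - R29 - R32 - R1: 2+19+14+2 = 37
R34 - R7 - R29 - R1: 2+19+15 = 36
The minimum is 36 ms via R34 - R7 - R29 - R1.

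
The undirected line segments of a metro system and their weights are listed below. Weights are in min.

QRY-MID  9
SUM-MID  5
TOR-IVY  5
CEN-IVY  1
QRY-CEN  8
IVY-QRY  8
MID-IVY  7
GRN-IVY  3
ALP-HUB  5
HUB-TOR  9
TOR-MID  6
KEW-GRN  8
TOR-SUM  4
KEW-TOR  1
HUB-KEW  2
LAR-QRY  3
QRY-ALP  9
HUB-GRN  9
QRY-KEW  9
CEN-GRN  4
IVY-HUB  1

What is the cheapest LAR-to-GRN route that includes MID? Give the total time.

Shortest LAR→MID: LAR–QRY–MID = 12
Shortest MID→GRN: MID–IVY–GRN = 10
Total via MID: 12 + 10 = 22 min.

22 min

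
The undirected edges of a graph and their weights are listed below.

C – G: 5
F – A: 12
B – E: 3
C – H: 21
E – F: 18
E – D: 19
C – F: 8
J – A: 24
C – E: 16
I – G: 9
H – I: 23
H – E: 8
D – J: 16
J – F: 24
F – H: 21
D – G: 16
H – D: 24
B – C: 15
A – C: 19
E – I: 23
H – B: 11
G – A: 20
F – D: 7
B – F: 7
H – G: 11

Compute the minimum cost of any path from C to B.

Compare a few routes:
C → G → H → B: 5+11+11 = 27
C → B: 15 = 15
C → E → B: 16+3 = 19
The minimum is 15 via C → B.

15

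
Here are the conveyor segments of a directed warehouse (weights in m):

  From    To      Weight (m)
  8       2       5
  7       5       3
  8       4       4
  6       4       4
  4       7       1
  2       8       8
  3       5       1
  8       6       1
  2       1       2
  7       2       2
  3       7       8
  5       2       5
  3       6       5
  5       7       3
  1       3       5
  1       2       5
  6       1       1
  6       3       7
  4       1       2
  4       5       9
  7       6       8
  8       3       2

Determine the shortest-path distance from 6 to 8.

14 m

Candidate routes:
6–1–2–8: 1+5+8 = 14
6–4–7–2–8: 4+1+2+8 = 15
Cheapest is 6–1–2–8 at 14 m.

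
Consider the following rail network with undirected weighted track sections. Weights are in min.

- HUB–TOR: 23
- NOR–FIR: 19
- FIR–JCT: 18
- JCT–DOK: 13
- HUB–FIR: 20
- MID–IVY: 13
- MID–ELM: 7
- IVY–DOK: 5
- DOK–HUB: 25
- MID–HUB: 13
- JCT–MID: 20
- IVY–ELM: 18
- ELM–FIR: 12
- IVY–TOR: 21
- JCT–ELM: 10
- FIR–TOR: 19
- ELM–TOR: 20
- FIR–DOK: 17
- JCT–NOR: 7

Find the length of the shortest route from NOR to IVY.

Compare a few routes:
NOR → JCT → ELM → IVY: 7+10+18 = 35
NOR → JCT → DOK → IVY: 7+13+5 = 25
Cheapest is NOR → JCT → DOK → IVY at 25 min.

25 min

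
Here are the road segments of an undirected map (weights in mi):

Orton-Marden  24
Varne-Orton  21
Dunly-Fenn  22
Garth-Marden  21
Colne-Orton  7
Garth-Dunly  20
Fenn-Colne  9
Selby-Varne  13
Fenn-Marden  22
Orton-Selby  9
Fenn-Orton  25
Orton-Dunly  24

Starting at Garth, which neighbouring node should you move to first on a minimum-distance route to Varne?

Dunly

Enumerating some paths:
Garth - Dunly - Orton - Selby - Varne: 20+24+9+13 = 66
Garth - Marden - Orton - Varne: 21+24+21 = 66
Garth - Dunly - Orton - Varne: 20+24+21 = 65
Cheapest is Garth - Dunly - Orton - Varne at 65 mi.
So from Garth the first move is to Dunly.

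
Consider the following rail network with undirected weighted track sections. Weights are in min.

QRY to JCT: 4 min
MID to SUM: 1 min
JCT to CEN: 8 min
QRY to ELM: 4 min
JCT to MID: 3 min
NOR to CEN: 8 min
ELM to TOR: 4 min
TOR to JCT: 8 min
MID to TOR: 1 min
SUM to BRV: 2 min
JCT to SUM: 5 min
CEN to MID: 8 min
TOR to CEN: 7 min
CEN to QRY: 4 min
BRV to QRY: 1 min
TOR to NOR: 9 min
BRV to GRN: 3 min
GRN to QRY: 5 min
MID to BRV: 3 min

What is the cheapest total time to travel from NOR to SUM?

11 min

Enumerating some paths:
NOR → TOR → MID → SUM: 9+1+1 = 11
NOR → CEN → QRY → BRV → SUM: 8+4+1+2 = 15
The minimum is 11 min via NOR → TOR → MID → SUM.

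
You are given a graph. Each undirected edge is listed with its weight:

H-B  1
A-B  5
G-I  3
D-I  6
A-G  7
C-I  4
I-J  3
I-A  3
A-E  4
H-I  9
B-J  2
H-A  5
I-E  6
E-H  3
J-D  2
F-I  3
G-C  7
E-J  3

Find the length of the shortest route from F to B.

8

Compare a few routes:
F–I–A–H–B: 3+3+5+1 = 12
F–I–J–B: 3+3+2 = 8
F–I–J–E–H–B: 3+3+3+3+1 = 13
F–I–A–B: 3+3+5 = 11
The minimum is 8 via F–I–J–B.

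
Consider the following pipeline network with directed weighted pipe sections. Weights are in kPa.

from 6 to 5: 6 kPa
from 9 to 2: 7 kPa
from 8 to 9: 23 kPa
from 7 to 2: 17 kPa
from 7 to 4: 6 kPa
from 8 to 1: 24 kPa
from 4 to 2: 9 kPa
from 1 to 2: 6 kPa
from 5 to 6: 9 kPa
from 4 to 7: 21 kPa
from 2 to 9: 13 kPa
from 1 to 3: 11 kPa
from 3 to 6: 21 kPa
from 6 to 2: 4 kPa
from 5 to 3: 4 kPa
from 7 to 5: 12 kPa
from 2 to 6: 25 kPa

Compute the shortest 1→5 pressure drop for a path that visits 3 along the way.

Best 1 to 3: 1 → 3 costing 11
Shortest 3→5: 3 → 6 → 5 = 27
Total via 3: 11 + 27 = 38 kPa.

38 kPa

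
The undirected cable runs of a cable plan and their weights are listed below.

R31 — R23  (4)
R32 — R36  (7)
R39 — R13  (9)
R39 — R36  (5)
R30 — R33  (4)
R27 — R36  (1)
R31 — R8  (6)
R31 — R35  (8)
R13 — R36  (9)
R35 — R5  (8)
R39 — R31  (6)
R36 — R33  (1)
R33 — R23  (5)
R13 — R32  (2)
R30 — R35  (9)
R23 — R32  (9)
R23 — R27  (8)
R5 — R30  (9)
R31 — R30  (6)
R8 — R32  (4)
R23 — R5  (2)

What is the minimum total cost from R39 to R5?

12

Compare a few routes:
R39 - R31 - R23 - R5: 6+4+2 = 12
R39 - R36 - R33 - R23 - R5: 5+1+5+2 = 13
Cheapest is R39 - R31 - R23 - R5 at 12.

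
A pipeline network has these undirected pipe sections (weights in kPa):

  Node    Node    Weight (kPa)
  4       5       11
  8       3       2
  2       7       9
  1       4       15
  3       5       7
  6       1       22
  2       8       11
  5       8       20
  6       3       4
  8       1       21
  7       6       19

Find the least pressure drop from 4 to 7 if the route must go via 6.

41 kPa

Best 4 to 6: 4 → 5 → 3 → 6 costing 22
Shortest 6→7: 6 → 7 = 19
Total via 6: 22 + 19 = 41 kPa.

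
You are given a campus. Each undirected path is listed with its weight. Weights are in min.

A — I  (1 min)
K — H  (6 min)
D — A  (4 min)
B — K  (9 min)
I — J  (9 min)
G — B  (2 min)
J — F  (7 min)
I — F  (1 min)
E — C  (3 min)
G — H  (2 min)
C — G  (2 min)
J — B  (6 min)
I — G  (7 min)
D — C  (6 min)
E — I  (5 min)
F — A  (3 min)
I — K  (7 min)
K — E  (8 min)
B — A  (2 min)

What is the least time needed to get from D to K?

12 min

Candidate routes:
D → A → F → I → K: 4+3+1+7 = 15
D → A → I → K: 4+1+7 = 12
D → A → B → K: 4+2+9 = 15
Cheapest is D → A → I → K at 12 min.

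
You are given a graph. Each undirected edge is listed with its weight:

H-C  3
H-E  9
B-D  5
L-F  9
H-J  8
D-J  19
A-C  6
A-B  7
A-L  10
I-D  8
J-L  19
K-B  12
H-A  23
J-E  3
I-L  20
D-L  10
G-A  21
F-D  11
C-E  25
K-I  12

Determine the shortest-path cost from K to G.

40

Settle nodes by increasing distance from K:
K: 0
B: 12  (via K)
I: 12  (via K)
D: 17  (via B)
A: 19  (via B)
C: 25  (via A)
L: 27  (via D)
F: 28  (via D)
H: 28  (via C)
J: 36  (via D)
E: 37  (via H)
G: 40  (via A)
Shortest route: K–B–A–G = 40.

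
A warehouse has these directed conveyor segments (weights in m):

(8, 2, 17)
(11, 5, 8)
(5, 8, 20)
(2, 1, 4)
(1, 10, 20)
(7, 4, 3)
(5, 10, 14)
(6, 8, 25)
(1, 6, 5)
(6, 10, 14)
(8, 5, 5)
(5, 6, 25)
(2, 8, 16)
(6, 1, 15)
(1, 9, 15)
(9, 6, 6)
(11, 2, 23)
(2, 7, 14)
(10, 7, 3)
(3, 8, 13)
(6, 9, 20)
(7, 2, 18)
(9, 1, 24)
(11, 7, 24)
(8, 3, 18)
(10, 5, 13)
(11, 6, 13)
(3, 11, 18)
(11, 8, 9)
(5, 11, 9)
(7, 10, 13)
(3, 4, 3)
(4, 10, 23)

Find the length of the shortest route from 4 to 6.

Running Dijkstra from 4:
4: 0
10: 23  (via 4)
7: 26  (via 10)
5: 36  (via 10)
2: 44  (via 7)
11: 45  (via 5)
1: 48  (via 2)
6: 53  (via 1)
Shortest route: 4–10–7–2–1–6 = 53 m.

53 m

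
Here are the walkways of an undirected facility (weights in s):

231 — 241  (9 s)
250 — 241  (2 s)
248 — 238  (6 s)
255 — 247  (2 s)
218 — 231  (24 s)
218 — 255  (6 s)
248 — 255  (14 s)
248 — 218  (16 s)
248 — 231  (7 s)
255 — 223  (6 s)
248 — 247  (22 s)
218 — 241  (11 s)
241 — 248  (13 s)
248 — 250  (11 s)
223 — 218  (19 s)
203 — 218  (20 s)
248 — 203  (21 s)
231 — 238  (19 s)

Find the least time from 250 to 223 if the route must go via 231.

Shortest 250→231: 250–241–231 = 11
Best 231 to 223: 231–248–255–223 costing 27
Total via 231: 11 + 27 = 38 s.

38 s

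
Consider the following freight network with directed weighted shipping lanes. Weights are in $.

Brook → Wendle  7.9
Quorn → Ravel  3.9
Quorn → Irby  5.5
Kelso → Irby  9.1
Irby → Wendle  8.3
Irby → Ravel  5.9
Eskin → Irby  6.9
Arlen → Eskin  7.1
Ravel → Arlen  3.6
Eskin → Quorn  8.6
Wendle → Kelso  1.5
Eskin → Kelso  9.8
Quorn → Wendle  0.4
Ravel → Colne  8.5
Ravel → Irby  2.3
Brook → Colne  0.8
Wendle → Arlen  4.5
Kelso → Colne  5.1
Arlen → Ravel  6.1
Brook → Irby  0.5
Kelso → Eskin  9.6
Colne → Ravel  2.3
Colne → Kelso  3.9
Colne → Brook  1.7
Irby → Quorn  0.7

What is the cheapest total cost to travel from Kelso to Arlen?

Enumerating some paths:
Kelso → Colne → Brook → Irby → Quorn → Wendle → Arlen: 5.1+1.7+0.5+0.7+0.4+4.5 = 12.9
Kelso → Colne → Ravel → Arlen: 5.1+2.3+3.6 = 11
Kelso → Irby → Quorn → Wendle → Arlen: 9.1+0.7+0.4+4.5 = 14.7
Cheapest is Kelso → Colne → Ravel → Arlen at $11.

$11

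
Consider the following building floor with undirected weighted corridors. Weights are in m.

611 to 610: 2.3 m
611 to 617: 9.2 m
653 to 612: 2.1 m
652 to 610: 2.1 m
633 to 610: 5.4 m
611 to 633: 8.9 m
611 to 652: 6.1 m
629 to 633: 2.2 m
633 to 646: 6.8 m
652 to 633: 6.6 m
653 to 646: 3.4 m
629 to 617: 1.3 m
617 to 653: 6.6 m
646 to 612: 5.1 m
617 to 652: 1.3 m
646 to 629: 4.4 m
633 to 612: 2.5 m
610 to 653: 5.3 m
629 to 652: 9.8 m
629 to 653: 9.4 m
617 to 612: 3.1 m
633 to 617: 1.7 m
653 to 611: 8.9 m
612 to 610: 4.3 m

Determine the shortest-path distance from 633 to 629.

2.2 m

Candidate routes:
633–617–629: 1.7+1.3 = 3
633–629: 2.2 = 2.2
The minimum is 2.2 m via 633–629.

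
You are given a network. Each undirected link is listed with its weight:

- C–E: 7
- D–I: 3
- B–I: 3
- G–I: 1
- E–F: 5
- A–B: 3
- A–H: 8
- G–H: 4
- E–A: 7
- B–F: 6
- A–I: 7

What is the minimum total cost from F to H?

Settle nodes by increasing distance from F:
F: 0
E: 5  (via F)
B: 6  (via F)
A: 9  (via B)
I: 9  (via B)
G: 10  (via I)
C: 12  (via E)
D: 12  (via I)
H: 14  (via G)
Shortest route: F–B–I–G–H = 14.

14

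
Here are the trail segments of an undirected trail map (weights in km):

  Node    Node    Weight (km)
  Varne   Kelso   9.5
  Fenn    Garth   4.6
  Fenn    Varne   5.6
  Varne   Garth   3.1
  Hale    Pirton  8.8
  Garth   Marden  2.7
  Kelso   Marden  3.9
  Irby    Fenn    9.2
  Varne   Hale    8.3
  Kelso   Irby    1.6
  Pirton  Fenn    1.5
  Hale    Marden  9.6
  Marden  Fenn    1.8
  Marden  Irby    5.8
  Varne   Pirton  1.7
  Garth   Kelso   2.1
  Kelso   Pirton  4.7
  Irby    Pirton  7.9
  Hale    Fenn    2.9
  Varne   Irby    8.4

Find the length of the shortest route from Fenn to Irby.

7.3 km

Enumerating some paths:
Fenn → Marden → Kelso → Irby: 1.8+3.9+1.6 = 7.3
Fenn → Marden → Irby: 1.8+5.8 = 7.6
The minimum is 7.3 km via Fenn → Marden → Kelso → Irby.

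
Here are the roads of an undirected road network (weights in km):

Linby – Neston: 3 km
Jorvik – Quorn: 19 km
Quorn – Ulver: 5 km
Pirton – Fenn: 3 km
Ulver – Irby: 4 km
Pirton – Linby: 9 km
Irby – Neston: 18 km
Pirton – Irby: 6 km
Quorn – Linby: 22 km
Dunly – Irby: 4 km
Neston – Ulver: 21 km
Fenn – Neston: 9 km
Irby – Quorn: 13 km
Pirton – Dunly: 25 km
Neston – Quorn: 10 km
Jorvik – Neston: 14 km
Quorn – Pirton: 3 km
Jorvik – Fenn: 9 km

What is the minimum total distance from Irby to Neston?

18 km

Settle nodes by increasing distance from Irby:
Irby: 0
Ulver: 4  (via Irby)
Dunly: 4  (via Irby)
Pirton: 6  (via Irby)
Fenn: 9  (via Pirton)
Quorn: 9  (via Ulver)
Linby: 15  (via Pirton)
Neston: 18  (via Irby)
Shortest route: Irby → Neston = 18 km.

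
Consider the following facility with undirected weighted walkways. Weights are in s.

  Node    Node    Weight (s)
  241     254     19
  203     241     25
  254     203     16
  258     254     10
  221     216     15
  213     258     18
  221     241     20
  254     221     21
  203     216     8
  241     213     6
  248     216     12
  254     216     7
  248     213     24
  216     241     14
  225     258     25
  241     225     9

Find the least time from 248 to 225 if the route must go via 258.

Shortest 248→258: 248 → 216 → 254 → 258 = 29
Best 258 to 225: 258 → 225 costing 25
Total via 258: 29 + 25 = 54 s.

54 s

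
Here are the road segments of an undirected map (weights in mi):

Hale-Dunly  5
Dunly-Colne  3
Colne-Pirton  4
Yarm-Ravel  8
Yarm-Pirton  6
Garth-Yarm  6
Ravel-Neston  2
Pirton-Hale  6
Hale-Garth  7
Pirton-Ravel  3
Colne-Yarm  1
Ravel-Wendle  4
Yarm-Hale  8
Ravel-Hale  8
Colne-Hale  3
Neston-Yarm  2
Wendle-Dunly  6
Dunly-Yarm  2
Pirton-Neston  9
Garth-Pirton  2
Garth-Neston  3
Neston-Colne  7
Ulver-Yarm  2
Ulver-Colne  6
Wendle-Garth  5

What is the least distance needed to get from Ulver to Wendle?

10 mi

Settle nodes by increasing distance from Ulver:
Ulver: 0
Yarm: 2  (via Ulver)
Colne: 3  (via Yarm)
Neston: 4  (via Yarm)
Dunly: 4  (via Yarm)
Ravel: 6  (via Neston)
Hale: 6  (via Colne)
Garth: 7  (via Neston)
Pirton: 7  (via Colne)
Wendle: 10  (via Dunly)
Shortest route: Ulver → Yarm → Dunly → Wendle = 10 mi.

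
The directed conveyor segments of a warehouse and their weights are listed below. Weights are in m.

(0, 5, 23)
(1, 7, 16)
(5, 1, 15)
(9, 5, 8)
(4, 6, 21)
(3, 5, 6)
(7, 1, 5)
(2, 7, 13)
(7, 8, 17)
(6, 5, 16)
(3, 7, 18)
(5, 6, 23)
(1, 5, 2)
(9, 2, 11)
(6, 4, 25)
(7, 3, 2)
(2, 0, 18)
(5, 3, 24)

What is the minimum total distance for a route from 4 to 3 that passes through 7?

70 m

Best 4 to 7: 4 → 6 → 5 → 1 → 7 costing 68
Best 7 to 3: 7 → 3 costing 2
Total via 7: 68 + 2 = 70 m.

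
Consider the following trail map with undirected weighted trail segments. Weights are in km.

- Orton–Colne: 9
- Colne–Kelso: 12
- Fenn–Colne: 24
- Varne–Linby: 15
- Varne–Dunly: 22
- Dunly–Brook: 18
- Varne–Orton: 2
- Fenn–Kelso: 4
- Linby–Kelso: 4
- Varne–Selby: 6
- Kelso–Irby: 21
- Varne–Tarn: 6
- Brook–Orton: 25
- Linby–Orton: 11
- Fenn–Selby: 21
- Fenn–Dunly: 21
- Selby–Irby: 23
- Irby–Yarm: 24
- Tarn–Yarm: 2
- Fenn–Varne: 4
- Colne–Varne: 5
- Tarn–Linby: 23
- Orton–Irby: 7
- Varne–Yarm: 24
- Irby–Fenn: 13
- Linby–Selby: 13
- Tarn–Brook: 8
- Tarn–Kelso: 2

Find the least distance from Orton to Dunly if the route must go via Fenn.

Shortest Orton→Fenn: Orton → Varne → Fenn = 6
Shortest Fenn→Dunly: Fenn → Dunly = 21
Total via Fenn: 6 + 21 = 27 km.

27 km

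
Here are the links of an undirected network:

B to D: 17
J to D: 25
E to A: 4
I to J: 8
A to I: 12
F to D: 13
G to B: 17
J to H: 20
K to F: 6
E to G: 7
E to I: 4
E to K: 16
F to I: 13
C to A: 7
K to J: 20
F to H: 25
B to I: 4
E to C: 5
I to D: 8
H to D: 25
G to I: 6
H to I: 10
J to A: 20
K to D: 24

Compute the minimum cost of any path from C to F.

Compare a few routes:
C - E - K - F: 5+16+6 = 27
C - A - E - I - F: 7+4+4+13 = 28
C - E - I - F: 5+4+13 = 22
The minimum is 22 via C - E - I - F.

22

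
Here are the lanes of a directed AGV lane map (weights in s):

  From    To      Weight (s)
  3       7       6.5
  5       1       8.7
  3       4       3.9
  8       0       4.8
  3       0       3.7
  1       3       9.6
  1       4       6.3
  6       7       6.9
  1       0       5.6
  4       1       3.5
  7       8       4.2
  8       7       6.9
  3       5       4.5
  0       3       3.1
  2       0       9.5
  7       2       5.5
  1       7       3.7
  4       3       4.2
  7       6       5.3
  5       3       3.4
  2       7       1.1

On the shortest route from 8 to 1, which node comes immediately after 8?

0

Compare a few routes:
8–0–3–4–1: 4.8+3.1+3.9+3.5 = 15.3
8–0–3–5–1: 4.8+3.1+4.5+8.7 = 21.1
Cheapest is 8–0–3–4–1 at 15.3 s.
So from 8 the first move is to 0.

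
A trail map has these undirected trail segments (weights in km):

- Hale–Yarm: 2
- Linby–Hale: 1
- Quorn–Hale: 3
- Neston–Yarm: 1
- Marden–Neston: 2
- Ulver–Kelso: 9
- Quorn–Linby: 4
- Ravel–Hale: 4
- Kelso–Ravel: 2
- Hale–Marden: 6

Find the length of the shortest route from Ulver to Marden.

20 km

Settle nodes by increasing distance from Ulver:
Ulver: 0
Kelso: 9  (via Ulver)
Ravel: 11  (via Kelso)
Hale: 15  (via Ravel)
Linby: 16  (via Hale)
Yarm: 17  (via Hale)
Quorn: 18  (via Hale)
Neston: 18  (via Yarm)
Marden: 20  (via Neston)
Shortest route: Ulver–Kelso–Ravel–Hale–Yarm–Neston–Marden = 20 km.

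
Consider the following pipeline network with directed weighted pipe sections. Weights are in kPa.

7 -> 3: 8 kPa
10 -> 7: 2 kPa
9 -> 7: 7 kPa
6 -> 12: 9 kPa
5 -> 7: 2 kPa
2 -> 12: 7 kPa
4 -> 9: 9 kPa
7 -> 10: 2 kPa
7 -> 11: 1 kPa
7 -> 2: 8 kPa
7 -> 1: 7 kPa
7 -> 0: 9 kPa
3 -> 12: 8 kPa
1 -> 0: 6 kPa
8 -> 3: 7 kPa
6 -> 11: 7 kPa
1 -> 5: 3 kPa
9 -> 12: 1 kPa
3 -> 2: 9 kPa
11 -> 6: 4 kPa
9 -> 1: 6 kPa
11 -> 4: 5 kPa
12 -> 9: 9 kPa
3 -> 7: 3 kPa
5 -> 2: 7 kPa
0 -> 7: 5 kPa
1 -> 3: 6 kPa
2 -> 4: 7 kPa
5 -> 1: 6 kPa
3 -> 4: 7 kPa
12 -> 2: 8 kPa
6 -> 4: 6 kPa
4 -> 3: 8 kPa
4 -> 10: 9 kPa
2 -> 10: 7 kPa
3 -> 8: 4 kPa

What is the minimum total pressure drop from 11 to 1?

20 kPa

Compare a few routes:
11 → 4 → 10 → 7 → 1: 5+9+2+7 = 23
11 → 4 → 9 → 1: 5+9+6 = 20
The minimum is 20 kPa via 11 → 4 → 9 → 1.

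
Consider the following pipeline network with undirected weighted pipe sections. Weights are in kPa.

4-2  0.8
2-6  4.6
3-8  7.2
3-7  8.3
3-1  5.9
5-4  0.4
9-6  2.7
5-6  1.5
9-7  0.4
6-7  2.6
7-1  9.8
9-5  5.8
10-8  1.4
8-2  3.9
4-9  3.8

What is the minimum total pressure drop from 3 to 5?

Candidate routes:
3 → 7 → 9 → 4 → 5: 8.3+0.4+3.8+0.4 = 12.9
3 → 7 → 6 → 5: 8.3+2.6+1.5 = 12.4
3 → 7 → 9 → 6 → 5: 8.3+0.4+2.7+1.5 = 12.9
3 → 8 → 2 → 4 → 5: 7.2+3.9+0.8+0.4 = 12.3
Cheapest is 3 → 8 → 2 → 4 → 5 at 12.3 kPa.

12.3 kPa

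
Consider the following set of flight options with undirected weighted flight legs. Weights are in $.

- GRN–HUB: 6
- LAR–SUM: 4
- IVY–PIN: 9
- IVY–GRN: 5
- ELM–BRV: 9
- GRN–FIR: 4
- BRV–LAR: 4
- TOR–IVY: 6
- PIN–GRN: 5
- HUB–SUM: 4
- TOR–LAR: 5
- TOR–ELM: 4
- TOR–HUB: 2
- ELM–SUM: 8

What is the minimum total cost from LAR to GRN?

$13

Settle nodes by increasing distance from LAR:
LAR: 0
BRV: 4  (via LAR)
SUM: 4  (via LAR)
TOR: 5  (via LAR)
HUB: 7  (via TOR)
ELM: 9  (via TOR)
IVY: 11  (via TOR)
GRN: 13  (via HUB)
Shortest route: LAR → TOR → HUB → GRN = $13.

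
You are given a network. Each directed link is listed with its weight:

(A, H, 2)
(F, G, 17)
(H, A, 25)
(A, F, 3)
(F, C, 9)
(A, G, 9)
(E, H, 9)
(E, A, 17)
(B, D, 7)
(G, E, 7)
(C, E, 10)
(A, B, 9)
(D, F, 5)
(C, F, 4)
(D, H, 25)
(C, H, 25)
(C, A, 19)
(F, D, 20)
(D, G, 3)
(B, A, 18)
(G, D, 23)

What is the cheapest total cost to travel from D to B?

Settle nodes by increasing distance from D:
D: 0
G: 3  (via D)
F: 5  (via D)
E: 10  (via G)
C: 14  (via F)
H: 19  (via E)
A: 27  (via E)
B: 36  (via A)
Shortest route: D → G → E → A → B = 36.

36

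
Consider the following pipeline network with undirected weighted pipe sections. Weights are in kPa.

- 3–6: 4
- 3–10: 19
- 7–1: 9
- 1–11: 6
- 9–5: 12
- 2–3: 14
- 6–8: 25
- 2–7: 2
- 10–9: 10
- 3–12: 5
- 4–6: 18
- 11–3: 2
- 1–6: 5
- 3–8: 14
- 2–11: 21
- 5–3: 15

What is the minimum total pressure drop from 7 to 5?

Enumerating some paths:
7 → 1 → 11 → 3 → 5: 9+6+2+15 = 32
7 → 1 → 6 → 3 → 5: 9+5+4+15 = 33
7 → 2 → 3 → 5: 2+14+15 = 31
The minimum is 31 kPa via 7 → 2 → 3 → 5.

31 kPa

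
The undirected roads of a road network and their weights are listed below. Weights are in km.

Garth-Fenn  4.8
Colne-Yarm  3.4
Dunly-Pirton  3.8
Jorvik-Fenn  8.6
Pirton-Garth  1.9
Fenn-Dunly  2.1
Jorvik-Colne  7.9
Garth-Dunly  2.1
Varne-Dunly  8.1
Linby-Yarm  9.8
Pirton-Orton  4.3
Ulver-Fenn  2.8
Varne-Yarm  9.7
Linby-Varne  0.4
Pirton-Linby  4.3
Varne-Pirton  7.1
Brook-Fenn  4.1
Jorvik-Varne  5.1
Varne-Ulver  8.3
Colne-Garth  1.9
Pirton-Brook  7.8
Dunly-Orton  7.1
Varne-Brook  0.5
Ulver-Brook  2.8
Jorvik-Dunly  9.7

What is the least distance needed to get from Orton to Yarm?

11.5 km

Shortest distances from Orton:
Orton: 0
Pirton: 4.3  (via Orton)
Garth: 6.2  (via Pirton)
Dunly: 7.1  (via Orton)
Colne: 8.1  (via Garth)
Linby: 8.6  (via Pirton)
Varne: 9  (via Linby)
Fenn: 9.2  (via Dunly)
Brook: 9.5  (via Varne)
Yarm: 11.5  (via Colne)
Shortest route: Orton–Pirton–Garth–Colne–Yarm = 11.5 km.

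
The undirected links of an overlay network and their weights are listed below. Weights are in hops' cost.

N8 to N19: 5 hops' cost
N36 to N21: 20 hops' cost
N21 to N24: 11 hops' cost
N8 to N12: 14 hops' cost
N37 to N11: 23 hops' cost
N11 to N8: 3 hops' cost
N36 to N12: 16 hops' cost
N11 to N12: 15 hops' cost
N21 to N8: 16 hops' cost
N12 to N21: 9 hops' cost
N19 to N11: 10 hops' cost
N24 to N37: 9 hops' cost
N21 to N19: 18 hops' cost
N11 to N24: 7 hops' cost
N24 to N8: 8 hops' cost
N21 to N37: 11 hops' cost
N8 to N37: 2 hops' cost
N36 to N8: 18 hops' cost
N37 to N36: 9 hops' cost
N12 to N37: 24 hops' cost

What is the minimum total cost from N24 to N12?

Running Dijkstra from N24:
N24: 0
N11: 7  (via N24)
N8: 8  (via N24)
N37: 9  (via N24)
N21: 11  (via N24)
N19: 13  (via N8)
N36: 18  (via N37)
N12: 20  (via N21)
Shortest route: N24 → N21 → N12 = 20 hops' cost.

20 hops' cost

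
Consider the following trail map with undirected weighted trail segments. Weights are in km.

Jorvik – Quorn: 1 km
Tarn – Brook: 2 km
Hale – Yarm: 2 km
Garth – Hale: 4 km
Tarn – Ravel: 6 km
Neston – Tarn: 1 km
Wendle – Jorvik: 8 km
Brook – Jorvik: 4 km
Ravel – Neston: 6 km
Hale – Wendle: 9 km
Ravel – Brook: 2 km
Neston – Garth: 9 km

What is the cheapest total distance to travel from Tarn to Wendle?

14 km

Compare a few routes:
Tarn - Brook - Jorvik - Wendle: 2+4+8 = 14
Tarn - Ravel - Brook - Jorvik - Wendle: 6+2+4+8 = 20
Cheapest is Tarn - Brook - Jorvik - Wendle at 14 km.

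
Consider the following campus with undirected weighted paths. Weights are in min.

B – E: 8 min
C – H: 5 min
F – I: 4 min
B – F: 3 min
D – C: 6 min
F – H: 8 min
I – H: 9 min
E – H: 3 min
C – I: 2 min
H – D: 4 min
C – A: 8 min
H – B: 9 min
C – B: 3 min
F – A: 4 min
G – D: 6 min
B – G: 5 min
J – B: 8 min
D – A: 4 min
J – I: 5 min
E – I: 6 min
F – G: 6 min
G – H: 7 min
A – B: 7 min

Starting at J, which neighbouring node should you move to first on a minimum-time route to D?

Enumerating some paths:
J - I - C - D: 5+2+6 = 13
J - I - F - A - D: 5+4+4+4 = 17
J - I - C - H - D: 5+2+5+4 = 16
Cheapest is J - I - C - D at 13 min.
So from J the first move is to I.

I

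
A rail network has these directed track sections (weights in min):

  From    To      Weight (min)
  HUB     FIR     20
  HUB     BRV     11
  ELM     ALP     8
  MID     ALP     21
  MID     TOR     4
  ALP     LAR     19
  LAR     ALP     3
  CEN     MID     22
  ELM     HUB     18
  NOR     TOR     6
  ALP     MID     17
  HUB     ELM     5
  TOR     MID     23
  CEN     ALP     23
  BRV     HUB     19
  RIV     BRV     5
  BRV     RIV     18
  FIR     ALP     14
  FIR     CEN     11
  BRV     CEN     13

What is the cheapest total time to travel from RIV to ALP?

Shortest distances from RIV:
RIV: 0
BRV: 5  (via RIV)
CEN: 18  (via BRV)
HUB: 24  (via BRV)
ELM: 29  (via HUB)
ALP: 37  (via ELM)
Shortest route: RIV → BRV → HUB → ELM → ALP = 37 min.

37 min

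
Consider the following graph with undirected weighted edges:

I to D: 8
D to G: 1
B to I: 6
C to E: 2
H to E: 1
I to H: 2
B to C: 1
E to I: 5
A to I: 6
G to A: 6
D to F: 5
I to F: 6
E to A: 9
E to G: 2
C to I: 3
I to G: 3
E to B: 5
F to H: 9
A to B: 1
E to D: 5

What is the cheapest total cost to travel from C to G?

Settle nodes by increasing distance from C:
C: 0
B: 1  (via C)
A: 2  (via B)
E: 2  (via C)
H: 3  (via E)
I: 3  (via C)
G: 4  (via E)
Shortest route: C → E → G = 4.

4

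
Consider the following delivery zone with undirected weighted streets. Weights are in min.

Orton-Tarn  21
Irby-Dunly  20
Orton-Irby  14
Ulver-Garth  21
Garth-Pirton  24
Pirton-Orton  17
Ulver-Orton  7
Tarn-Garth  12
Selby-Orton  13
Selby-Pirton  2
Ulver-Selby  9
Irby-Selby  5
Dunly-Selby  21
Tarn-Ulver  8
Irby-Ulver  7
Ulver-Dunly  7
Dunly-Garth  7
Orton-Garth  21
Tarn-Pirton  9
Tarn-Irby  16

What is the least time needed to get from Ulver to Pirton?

Compare a few routes:
Ulver → Selby → Pirton: 9+2 = 11
Ulver → Tarn → Pirton: 8+9 = 17
Ulver → Irby → Selby → Pirton: 7+5+2 = 14
Cheapest is Ulver → Selby → Pirton at 11 min.

11 min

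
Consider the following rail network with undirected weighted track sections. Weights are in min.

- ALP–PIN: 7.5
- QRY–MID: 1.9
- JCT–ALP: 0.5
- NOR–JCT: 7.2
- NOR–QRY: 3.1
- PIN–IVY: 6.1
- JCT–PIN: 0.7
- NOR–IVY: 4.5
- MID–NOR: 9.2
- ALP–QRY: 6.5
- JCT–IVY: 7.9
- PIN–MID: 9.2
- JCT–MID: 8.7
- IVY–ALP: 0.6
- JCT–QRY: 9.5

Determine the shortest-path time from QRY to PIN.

Candidate routes:
QRY → ALP → JCT → PIN: 6.5+0.5+0.7 = 7.7
QRY → NOR → IVY → ALP → JCT → PIN: 3.1+4.5+0.6+0.5+0.7 = 9.4
QRY → JCT → PIN: 9.5+0.7 = 10.2
Cheapest is QRY → ALP → JCT → PIN at 7.7 min.

7.7 min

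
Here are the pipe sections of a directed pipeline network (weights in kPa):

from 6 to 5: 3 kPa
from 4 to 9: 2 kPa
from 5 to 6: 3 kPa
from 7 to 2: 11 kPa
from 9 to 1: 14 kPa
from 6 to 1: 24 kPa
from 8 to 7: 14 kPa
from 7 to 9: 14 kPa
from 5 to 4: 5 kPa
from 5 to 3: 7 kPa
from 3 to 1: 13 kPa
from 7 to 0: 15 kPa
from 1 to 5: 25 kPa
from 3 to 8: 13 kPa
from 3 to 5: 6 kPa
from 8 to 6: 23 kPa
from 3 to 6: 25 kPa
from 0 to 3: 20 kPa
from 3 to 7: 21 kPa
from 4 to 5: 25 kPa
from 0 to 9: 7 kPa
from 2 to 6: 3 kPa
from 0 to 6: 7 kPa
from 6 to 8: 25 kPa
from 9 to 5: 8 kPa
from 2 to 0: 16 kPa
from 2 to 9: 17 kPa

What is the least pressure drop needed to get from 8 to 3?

33 kPa

Candidate routes:
8–6–5–3: 23+3+7 = 33
8–7–9–5–3: 14+14+8+7 = 43
8–7–2–6–5–3: 14+11+3+3+7 = 38
Cheapest is 8–6–5–3 at 33 kPa.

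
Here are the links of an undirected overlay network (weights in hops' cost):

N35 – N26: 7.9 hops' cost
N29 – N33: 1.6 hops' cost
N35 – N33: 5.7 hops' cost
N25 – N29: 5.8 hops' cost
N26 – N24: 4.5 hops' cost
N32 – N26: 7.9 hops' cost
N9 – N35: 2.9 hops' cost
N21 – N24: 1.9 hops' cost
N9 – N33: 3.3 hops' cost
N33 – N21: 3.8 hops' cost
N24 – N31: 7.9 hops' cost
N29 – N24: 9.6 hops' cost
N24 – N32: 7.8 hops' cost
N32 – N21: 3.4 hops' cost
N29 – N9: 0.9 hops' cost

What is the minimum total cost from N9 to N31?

Running Dijkstra from N9:
N9: 0
N29: 0.9  (via N9)
N33: 2.5  (via N29)
N35: 2.9  (via N9)
N21: 6.3  (via N33)
N25: 6.7  (via N29)
N24: 8.2  (via N21)
N32: 9.7  (via N21)
N26: 10.8  (via N35)
N31: 16.1  (via N24)
Shortest route: N9 → N29 → N33 → N21 → N24 → N31 = 16.1 hops' cost.

16.1 hops' cost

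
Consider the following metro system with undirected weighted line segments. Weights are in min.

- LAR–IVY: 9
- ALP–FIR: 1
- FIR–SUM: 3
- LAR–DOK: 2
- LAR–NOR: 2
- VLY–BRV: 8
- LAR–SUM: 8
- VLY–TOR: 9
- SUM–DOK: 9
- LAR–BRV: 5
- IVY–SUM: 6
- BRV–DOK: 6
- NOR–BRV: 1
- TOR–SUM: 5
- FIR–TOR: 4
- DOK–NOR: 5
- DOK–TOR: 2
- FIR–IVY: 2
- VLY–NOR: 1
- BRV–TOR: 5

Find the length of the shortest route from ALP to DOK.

Enumerating some paths:
ALP → FIR → SUM → TOR → DOK: 1+3+5+2 = 11
ALP → FIR → TOR → DOK: 1+4+2 = 7
ALP → FIR → SUM → DOK: 1+3+9 = 13
The minimum is 7 min via ALP → FIR → TOR → DOK.

7 min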